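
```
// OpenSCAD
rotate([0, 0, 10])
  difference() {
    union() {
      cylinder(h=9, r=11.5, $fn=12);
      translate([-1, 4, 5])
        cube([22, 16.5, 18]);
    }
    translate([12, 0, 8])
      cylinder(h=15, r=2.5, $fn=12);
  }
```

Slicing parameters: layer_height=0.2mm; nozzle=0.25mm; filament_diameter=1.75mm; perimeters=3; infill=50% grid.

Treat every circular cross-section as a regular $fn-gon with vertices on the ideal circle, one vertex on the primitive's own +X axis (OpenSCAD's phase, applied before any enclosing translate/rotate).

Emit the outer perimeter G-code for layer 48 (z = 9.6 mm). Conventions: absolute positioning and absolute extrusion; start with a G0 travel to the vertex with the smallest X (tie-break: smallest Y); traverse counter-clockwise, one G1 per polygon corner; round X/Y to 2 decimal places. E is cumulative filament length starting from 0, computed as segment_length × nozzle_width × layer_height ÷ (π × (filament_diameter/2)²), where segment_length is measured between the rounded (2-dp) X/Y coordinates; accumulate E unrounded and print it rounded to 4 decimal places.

At z = 9.6 mm: the cylinder does not reach this height (z outside [0, 9]); the cube at (-1, 4) (footprint 22×16.5) is included at this height; Taking the union: only the 22×16.5 cube at (-1, 4) is present, so the union is just that shape — 1 connected region; the cylinder at (12, 0): section is a regular 12-gon, circumradius r=2.5; Subtracting the remaining from the first: starting from the result so far, the r=2.5 cylinder at (12, 0) misses the remaining region (no effect) — 1 connected region; (rotated 10° about Z; rotation is an isometry so areas/perimeters/island counts are preserved). The outline is a single polygon with 4 vertices. Extrusion per mm of travel: 0.25 × 0.2 / (π × 0.875²) = 0.020788. Accumulating E over each segment gives final E = 1.6005.

G0 X-4.54 Y20.01 Z9.60
G1 X-1.68 Y3.77 E0.3428
G1 X19.99 Y7.59 E0.8002
G1 X17.12 Y23.84 E1.1432
G1 X-4.54 Y20.01 E1.6005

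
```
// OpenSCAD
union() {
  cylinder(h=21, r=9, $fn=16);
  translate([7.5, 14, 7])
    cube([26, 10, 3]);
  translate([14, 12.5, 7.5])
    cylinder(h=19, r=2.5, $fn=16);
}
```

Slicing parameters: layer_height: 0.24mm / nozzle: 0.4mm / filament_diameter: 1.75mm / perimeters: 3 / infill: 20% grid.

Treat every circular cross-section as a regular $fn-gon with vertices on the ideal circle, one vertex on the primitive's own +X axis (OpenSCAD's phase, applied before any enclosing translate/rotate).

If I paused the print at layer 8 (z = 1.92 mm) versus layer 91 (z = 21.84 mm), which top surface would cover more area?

layer 8 (z = 1.92 mm)

Layer 8 (z = 1.92): the cylinder: section is a regular 16-gon, circumradius r=9 (area = (16/2)·9.000²·sin(360°/16) = 247.98 mm²); the cube at (7.5, 14) is absent (z outside [7, 10]); the cylinder at (14, 12.5) is not intersected at this z (z outside [7.5, 26.5]); Merging all regions: only the r=9 cylinder is present, so the union is just that shape — area = 247.98 mm². So its area = 247.98 mm². Layer 91 (z = 21.84): the cylinder does not reach this height (z outside [0, 21]); the cube at (7.5, 14) is absent (z outside [7, 10]); the r=2.5 cylinder at (14, 12.5) gives a regular 16-gon of circumradius 2.5 (constant along its height) (area = (16/2)·2.500²·sin(360°/16) = 19.13 mm²); Taking the union: only the r=2.5 cylinder at (14, 12.5) is present, so the union is just that shape — area = 19.13 mm². So its area = 19.13 mm². Layer 8 is larger (247.98 vs 19.13 mm²).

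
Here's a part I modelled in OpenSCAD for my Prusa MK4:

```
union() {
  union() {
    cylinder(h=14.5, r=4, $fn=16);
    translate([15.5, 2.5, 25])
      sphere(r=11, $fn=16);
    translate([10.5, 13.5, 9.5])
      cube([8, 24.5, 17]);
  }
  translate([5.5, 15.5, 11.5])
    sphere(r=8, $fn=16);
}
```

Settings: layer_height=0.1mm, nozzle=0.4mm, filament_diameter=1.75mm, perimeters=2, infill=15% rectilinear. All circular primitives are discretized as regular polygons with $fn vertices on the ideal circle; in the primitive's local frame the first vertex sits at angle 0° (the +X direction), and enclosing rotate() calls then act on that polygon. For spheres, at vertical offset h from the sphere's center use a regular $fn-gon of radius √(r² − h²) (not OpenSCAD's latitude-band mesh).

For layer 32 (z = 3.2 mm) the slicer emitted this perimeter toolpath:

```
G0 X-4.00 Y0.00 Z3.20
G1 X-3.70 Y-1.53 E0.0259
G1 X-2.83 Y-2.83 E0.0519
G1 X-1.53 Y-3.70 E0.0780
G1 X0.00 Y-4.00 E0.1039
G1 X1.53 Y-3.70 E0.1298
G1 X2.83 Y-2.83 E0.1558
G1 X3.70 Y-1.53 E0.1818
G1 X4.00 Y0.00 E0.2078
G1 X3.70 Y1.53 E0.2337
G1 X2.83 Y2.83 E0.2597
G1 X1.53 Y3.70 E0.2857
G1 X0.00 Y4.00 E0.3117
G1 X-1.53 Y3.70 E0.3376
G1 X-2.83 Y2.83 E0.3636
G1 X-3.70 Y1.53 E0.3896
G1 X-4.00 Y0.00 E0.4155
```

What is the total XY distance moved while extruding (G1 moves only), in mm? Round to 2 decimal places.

Sum the Euclidean lengths of each G1 segment: total = 24.99 mm.

24.99 mm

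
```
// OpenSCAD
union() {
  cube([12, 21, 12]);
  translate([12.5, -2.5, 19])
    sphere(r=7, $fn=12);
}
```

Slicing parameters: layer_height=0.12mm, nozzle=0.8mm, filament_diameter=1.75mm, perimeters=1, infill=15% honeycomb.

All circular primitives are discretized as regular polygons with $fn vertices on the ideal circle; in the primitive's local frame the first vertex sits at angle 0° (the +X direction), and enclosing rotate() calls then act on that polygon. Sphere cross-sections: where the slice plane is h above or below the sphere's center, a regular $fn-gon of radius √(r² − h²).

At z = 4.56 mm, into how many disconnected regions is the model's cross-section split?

At z = 4.56 mm: the cube is present — its section is the full 12×21 rectangle; the sphere at (12.5, -2.5) does not reach this height (|z−center|=14.440 > r=7); Merging all regions: only the 12×21 cube is present, so the union is just that shape — 1 connected region. The result has 1 disconnected region.

1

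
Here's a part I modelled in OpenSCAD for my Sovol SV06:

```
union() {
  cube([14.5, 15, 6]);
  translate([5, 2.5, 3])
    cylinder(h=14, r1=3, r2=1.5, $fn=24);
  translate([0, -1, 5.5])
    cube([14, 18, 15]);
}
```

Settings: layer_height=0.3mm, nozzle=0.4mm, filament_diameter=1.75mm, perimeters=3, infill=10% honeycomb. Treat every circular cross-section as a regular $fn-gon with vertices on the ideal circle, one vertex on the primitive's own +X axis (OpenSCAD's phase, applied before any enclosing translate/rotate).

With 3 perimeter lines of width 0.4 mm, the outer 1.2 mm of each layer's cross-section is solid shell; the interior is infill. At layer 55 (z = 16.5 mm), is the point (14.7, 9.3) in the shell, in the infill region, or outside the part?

outside

At z = 16.5 mm: the cube is not intersected at this z (z outside [0, 6]); the cone at (5, 2.5) (r1=3→r2=1.5) has section circumradius 1.554 here — a regular 24-gon; the cube at (0, -1) is present — its section is the full 14×18 rectangle; Taking the union: the cone at (5, 2.5) lies entirely inside the 14×18 cube at (0, -1), so the union is just the 14×18 cube at (0, -1) — 1 connected region. Overall, the cross-section is a single solid region. The nearest boundary edge runs (14.00, 17.00)→(14.00, -1.00); distance from the point to it = 0.70 mm. The point is not inside any of the regions above, so it lies outside the cross-section (0.70 mm from the nearest boundary).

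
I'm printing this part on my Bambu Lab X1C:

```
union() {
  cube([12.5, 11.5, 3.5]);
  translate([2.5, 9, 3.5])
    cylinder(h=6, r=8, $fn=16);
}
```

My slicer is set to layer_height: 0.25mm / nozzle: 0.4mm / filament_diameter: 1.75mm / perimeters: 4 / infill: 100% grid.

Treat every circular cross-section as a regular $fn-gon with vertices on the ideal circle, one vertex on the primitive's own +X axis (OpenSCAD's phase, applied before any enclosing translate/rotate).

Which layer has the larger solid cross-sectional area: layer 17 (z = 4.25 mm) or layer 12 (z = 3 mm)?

Layer 17 (z = 4.25): the cube does not reach this height (z outside [0, 3.5]); the r=8 cylinder at (2.5, 9) contributes a regular 16-gon of circumradius 8 (area = (16/2)·8.000²·sin(360°/16) = 195.93 mm²); Combining (union): only the r=8 cylinder at (2.5, 9) is present, so the union is just that shape — area = 195.93 mm². So its area = 195.93 mm². Layer 12 (z = 3): the 12.5×11.5 cube contributes its full rectangle (area 143.75 mm²); the cylinder at (2.5, 9) is not intersected at this z (z outside [3.5, 9.5]); Combining (union): only the 12.5×11.5 cube is present, so the union is just that shape — area = 143.75 mm². So its area = 143.75 mm². Layer 17 is larger (195.93 vs 143.75 mm²).

layer 17 (z = 4.25 mm)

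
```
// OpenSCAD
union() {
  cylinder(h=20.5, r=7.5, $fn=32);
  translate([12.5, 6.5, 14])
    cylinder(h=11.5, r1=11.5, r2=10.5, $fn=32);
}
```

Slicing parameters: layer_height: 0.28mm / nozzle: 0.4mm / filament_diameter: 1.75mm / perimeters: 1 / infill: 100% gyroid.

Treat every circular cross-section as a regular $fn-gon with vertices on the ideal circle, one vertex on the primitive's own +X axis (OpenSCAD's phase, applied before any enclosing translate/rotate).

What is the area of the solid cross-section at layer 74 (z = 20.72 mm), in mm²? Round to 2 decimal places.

371.92 mm²

At z = 20.72 mm: the cylinder does not reach this height (z outside [0, 20.5]); the cone at (12.5, 6.5) contributes a regular 32-gon of circumradius 10.916 (interpolated between r1=11.5 and r2=10.5 at t=0.584) (area = (32/2)·10.916²·sin(360°/32) = 371.92 mm²); Combining (union): only the cone at (12.5, 6.5) is present, so the union is just that shape — area = 371.92 mm². Overall, the cross-section is a single solid region. Net area = 371.92 mm².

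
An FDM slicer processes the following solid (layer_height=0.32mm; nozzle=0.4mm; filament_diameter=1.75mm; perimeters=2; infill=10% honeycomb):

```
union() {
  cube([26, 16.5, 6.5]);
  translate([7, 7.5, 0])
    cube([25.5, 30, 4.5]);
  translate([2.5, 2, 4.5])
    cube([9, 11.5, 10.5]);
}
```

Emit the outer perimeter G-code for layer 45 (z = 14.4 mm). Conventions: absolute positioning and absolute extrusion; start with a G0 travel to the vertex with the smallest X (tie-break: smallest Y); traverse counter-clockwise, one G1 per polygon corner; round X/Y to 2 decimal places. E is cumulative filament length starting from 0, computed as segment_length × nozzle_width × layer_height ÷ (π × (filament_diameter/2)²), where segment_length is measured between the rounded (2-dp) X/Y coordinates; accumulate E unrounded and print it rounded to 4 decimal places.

G0 X2.50 Y2.00 Z14.40
G1 X11.50 Y2.00 E0.4789
G1 X11.50 Y13.50 E1.0909
G1 X2.50 Y13.50 E1.5699
G1 X2.50 Y2.00 E2.1819

At z = 14.4 mm: the cube is not intersected at this z (z outside [0, 6.5]); the cube at (7, 7.5) is absent (z outside [0, 4.5]); the cube at (2.5, 2) (footprint 9×11.5) is included at this height; Taking the union: only the 9×11.5 cube at (2.5, 2) is present, so the union is just that shape — 1 connected region. The outline is a single polygon with 4 vertices. Extrusion per mm of travel: 0.4 × 0.32 / (π × 0.875²) = 0.053216. Accumulating E over each segment gives final E = 2.1819.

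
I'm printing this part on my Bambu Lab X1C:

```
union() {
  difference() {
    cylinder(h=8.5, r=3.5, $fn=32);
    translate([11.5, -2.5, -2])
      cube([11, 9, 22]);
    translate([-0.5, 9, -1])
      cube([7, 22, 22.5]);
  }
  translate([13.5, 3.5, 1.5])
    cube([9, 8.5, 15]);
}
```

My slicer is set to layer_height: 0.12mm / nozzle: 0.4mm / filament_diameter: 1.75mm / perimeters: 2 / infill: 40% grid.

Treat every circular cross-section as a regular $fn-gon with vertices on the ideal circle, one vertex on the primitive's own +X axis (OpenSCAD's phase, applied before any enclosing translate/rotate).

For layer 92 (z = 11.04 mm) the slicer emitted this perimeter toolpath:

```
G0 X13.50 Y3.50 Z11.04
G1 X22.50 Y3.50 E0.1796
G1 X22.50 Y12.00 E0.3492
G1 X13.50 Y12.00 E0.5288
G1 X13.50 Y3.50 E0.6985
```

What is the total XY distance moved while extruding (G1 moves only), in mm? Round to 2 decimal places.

35.00 mm

Sum the Euclidean lengths of each G1 segment: total = 35.00 mm.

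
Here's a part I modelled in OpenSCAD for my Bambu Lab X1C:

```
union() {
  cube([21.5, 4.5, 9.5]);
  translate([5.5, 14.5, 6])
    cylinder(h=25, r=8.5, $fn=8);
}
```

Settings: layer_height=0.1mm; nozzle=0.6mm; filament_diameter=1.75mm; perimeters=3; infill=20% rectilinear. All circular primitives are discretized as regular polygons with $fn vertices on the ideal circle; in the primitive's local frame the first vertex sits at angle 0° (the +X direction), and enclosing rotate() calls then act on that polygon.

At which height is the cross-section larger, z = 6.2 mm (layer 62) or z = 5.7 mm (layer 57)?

layer 62 (z = 6.2 mm)

Layer 62 (z = 6.2): the cube (footprint 21.5×4.5) is included at this height (area 96.75 mm²); the cylinder at (5.5, 14.5): section is a regular 8-gon, circumradius r=8.5 (area = (8/2)·8.500²·sin(360°/8) = 204.35 mm²); Combining (union): the 2 present regions are separate (no shared area or edge), so areas and boundary lengths simply add and each stays a separate island — area = 301.10 mm². So its area = 301.10 mm². Layer 57 (z = 5.7): the cube (footprint 21.5×4.5) is included at this height (area 96.75 mm²); the cylinder at (5.5, 14.5) is not intersected at this z (z outside [6, 31]); Taking the union: only the 21.5×4.5 cube is present, so the union is just that shape — area = 96.75 mm². So its area = 96.75 mm². Layer 62 is larger (301.10 vs 96.75 mm²).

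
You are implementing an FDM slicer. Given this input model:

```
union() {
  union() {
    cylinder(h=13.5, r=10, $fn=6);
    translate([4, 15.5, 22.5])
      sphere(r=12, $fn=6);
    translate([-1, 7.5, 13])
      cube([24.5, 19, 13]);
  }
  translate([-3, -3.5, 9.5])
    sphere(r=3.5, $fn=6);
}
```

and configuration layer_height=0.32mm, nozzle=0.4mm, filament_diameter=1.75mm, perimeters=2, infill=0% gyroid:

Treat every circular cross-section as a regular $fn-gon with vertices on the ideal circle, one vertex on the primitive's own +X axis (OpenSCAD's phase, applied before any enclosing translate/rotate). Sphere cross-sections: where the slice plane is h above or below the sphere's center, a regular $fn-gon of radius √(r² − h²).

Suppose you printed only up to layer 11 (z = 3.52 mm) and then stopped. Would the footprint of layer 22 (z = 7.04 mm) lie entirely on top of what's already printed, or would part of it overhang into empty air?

entirely on top

Compare the two slices. At z = 3.52: the r=10 cylinder gives a regular 6-gon of circumradius 10 (constant along its height) (area = (6/2)·10.000²·sin(360°/6) = 259.81 mm²); the sphere at (4, 15.5) is not intersected at this z (|z−center|=18.980 > r=12); the cube at (-1, 7.5) is absent (z outside [13, 26]); Taking the union: only the r=10 cylinder is present, so the union is just that shape — area = 259.81 mm²; the sphere at (-3, -3.5) does not reach this height (|z−center|=5.980 > r=3.5); Combining (union): only that combined region is present, so the union is just that shape — area = 259.81 mm². At z = 7.04: the r=10 cylinder gives a regular 6-gon of circumradius 10 (constant along its height) (area = (6/2)·10.000²·sin(360°/6) = 259.81 mm²); the sphere at (4, 15.5) does not reach this height (|z−center|=15.460 > r=12); the cube at (-1, 7.5) is not intersected at this z (z outside [13, 26]); Merging all regions: only the r=10 cylinder is present, so the union is just that shape — area = 259.81 mm²; the r=3.5 sphere at (-3, -3.5) slices to a regular 6-gon of circumradius 2.490 (√(r²−h²) with h=2.46 from center) (area = (6/2)·2.490²·sin(360°/6) = 16.10 mm²); Combining (union): the r=3.5 sphere at (-3, -3.5) lies entirely inside that combined region, so the union is just that combined region — area = 259.81 mm². Checking containment: the cross-section at z = 7.04 is a subset of the cross-section at z = 3.52.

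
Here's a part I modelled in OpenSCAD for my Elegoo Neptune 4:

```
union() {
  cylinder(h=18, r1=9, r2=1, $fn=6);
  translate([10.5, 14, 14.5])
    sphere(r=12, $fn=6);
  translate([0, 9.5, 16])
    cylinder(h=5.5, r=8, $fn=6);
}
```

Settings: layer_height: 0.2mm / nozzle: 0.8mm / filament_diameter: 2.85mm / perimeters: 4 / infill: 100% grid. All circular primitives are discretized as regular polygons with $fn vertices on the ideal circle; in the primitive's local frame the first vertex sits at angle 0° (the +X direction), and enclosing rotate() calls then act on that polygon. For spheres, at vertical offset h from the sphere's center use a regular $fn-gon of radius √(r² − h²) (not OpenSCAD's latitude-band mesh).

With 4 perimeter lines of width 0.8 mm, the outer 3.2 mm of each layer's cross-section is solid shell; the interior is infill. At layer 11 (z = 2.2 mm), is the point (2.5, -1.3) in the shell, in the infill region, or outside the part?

infill

At z = 2.2 mm: the cone (r1=9→r2=1) has section circumradius 8.022 here — a regular 6-gon; the sphere at (10.5, 14) does not reach this height (|z−center|=12.300 > r=12); the cylinder at (0, 9.5) does not reach this height (z outside [16, 21.5]); Merging all regions: only the cone is present, so the union is just that shape — 1 connected region. Overall, the cross-section is a single solid region. The nearest boundary edge runs (4.01, -6.95)→(8.02, 0.00); distance from the point to it = 4.13 mm. The point is inside the cross-section and 4.13 mm from the nearest boundary — more than the 3.2 mm shell width (4 × 0.8), so it's in the infill interior.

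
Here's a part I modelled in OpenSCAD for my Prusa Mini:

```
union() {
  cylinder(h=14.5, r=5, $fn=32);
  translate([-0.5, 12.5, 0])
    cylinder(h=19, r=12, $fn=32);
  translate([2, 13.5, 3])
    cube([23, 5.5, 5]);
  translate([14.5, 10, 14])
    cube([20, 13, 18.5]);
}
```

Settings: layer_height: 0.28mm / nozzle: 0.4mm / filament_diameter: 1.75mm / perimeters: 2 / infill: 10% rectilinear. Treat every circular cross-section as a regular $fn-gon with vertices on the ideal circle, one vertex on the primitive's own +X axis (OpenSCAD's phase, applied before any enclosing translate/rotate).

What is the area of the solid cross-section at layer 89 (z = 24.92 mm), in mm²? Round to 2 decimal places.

At z = 24.92 mm: the cylinder is not intersected at this z (z outside [0, 14.5]); the cylinder at (-0.5, 12.5) is not intersected at this z (z outside [0, 19]); the cube at (2, 13.5) is not intersected at this z (z outside [3, 8]); the cube at (14.5, 10) (footprint 20×13) is included at this height (area 260.00 mm²); Combining (union): only the 20×13 cube at (14.5, 10) is present, so the union is just that shape — area = 260.00 mm². Overall, the cross-section is a single solid region. Net area = 260.00 mm².

260.00 mm²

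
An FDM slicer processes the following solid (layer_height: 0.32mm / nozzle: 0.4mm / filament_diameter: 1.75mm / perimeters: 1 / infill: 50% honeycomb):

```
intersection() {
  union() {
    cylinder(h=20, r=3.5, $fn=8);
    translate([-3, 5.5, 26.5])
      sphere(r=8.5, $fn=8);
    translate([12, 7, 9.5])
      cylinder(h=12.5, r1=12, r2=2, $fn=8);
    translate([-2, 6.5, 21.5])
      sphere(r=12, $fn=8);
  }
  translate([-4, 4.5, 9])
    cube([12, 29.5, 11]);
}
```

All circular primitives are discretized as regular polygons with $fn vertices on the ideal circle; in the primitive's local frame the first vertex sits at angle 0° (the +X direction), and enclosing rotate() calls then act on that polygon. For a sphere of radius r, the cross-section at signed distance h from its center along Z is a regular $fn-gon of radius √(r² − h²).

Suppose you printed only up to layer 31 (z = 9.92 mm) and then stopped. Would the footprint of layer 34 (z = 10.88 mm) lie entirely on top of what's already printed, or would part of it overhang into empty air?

part overhangs

Compare the two slices. At z = 9.92: the cylinder: section is a regular 8-gon, circumradius r=3.5 (area = (8/2)·3.500²·sin(360°/8) = 34.65 mm²); the sphere at (-3, 5.5) is absent (|z−center|=16.580 > r=8.5); the cone at (12, 7) (r1=12→r2=2) has section circumradius 11.664 here — a regular 8-gon (area = (8/2)·11.664²·sin(360°/8) = 384.80 mm²); the sphere at (-2, 6.5): section is a regular 8-gon, circumradius = √(r²−h²) = √(12²−11.58²) = 3.147 (area = (8/2)·3.147²·sin(360°/8) = 28.01 mm²); Taking the union: the regions partially overlap — summed areas 447.46 mm² minus the doubly-counted overlap 1.46 mm² gives 446.01 mm² — area = 446.01 mm²; the cube at (-4, 4.5) (footprint 12×29.5) is included at this height (area 354.00 mm²); Taking the intersection: the 12×29.5 cube at (-4, 4.5) partially overlaps that combined region; clipping to the common part keeps 91.92 mm² — area = 91.92 mm². At z = 10.88: the r=3.5 cylinder gives a regular 8-gon of circumradius 3.5 (constant along its height) (area = (8/2)·3.500²·sin(360°/8) = 34.65 mm²); the sphere at (-3, 5.5) is absent (|z−center|=15.620 > r=8.5); the cone at (12, 7): at t=0.110 of its height the radius interpolates to r₁+(r₂−r₁)t = 10.896, giving a regular 8-gon of that circumradius (area = (8/2)·10.896²·sin(360°/8) = 335.80 mm²); the sphere at (-2, 6.5): section is a regular 8-gon, circumradius = √(r²−h²) = √(12²−10.62²) = 5.587 (area = (8/2)·5.587²·sin(360°/8) = 88.29 mm²); Merging all regions: the regions partially overlap — summed areas 458.74 mm² minus the doubly-counted overlap 13.84 mm² gives 444.90 mm² — area = 444.90 mm²; the cube at (-4, 4.5) is present — its section is the full 12×29.5 rectangle (area 354.00 mm²); After intersecting: the 12×29.5 cube at (-4, 4.5) partially overlaps that combined region; clipping to the common part keeps 99.23 mm² — area = 99.23 mm². Checking containment: at z = 10.88 the cross-section extends beyond the z = 9.92 cross-section by about 14.04 mm².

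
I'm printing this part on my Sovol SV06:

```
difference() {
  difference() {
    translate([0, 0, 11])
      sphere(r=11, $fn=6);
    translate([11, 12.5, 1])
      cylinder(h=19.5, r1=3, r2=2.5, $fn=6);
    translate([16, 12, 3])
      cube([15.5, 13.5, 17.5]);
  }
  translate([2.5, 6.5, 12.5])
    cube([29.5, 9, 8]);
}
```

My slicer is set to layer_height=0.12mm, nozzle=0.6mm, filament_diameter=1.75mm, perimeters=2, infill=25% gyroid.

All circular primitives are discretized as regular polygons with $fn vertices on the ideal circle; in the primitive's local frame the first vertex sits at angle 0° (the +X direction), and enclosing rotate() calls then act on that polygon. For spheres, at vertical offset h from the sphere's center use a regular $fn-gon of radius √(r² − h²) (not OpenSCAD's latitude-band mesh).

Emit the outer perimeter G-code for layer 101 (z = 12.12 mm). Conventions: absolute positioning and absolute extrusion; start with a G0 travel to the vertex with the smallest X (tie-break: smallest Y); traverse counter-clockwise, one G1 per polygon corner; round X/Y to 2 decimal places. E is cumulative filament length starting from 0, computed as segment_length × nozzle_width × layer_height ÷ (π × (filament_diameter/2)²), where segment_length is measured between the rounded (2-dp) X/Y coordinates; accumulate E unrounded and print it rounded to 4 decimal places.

G0 X-10.94 Y0.00 Z12.12
G1 X-5.47 Y-9.48 E0.3276
G1 X5.47 Y-9.48 E0.6551
G1 X10.94 Y0.00 E0.9827
G1 X5.47 Y9.48 E1.3104
G1 X-5.47 Y9.48 E1.6378
G1 X-10.94 Y0.00 E1.9655

At z = 12.12 mm: the r=11 sphere contributes a regular 6-gon of circumradius √(11²−1.12²) = 10.943; the cone at (11, 12.5): at t=0.570 of its height the radius interpolates to r₁+(r₂−r₁)t = 2.715, giving a regular 6-gon of that circumradius; the 15.5×13.5 cube at (16, 12) contributes its full rectangle; Subtracting the remaining from the first: starting from the r=11 sphere, the cone at (11, 12.5) misses the remaining region (no effect); the 15.5×13.5 cube at (16, 12) misses the remaining region (no effect) — 1 connected region; the cube at (2.5, 6.5) is absent (z outside [12.5, 20.5]); After the difference (first − rest): none of the subtracted shapes is present at this height, so the result so far is unchanged — 1 connected region. The outline is a single polygon with 6 vertices. Extrusion per mm of travel: 0.6 × 0.12 / (π × 0.875²) = 0.029934. Accumulating E over each segment gives final E = 1.9655.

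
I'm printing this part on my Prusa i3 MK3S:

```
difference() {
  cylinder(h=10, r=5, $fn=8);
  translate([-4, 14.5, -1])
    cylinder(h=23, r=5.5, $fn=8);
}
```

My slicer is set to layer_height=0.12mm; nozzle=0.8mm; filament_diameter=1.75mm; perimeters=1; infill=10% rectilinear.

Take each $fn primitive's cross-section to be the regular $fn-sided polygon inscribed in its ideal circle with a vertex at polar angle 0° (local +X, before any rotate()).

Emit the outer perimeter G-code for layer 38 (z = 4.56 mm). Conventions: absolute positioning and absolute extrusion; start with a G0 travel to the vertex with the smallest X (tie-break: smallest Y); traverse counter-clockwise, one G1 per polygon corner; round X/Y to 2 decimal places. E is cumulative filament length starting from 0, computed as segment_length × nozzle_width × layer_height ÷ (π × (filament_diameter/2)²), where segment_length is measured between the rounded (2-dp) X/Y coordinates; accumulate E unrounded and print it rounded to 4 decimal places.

At z = 4.56 mm: the cylinder: section is a regular 8-gon, circumradius r=5; the r=5.5 cylinder at (-4, 14.5) contributes a regular 8-gon of circumradius 5.5; Taking the first minus the rest: starting from the r=5 cylinder, the r=5.5 cylinder at (-4, 14.5) misses the remaining region (no effect) — 1 connected region. The outline is a single polygon with 8 vertices. Extrusion per mm of travel: 0.8 × 0.12 / (π × 0.875²) = 0.039912. Accumulating E over each segment gives final E = 1.2227.

G0 X-5.00 Y0.00 Z4.56
G1 X-3.54 Y-3.54 E0.1528
G1 X0.00 Y-5.00 E0.3057
G1 X3.54 Y-3.54 E0.4585
G1 X5.00 Y0.00 E0.6113
G1 X3.54 Y3.54 E0.7642
G1 X0.00 Y5.00 E0.9170
G1 X-3.54 Y3.54 E1.0698
G1 X-5.00 Y0.00 E1.2227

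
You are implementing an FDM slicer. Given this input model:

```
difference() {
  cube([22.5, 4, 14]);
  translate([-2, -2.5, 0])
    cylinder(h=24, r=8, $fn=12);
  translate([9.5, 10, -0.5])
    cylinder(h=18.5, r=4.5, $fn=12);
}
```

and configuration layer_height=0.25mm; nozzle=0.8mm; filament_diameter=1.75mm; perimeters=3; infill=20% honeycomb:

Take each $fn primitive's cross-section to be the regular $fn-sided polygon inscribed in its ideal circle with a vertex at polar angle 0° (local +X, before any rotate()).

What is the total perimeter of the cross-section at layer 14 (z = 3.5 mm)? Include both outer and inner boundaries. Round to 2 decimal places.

46.33 mm

At z = 3.5 mm: the 22.5×4 cube contributes its full rectangle (perimeter 53.00 mm); the cylinder at (-2, -2.5): section is a regular 12-gon, circumradius r=8 (perimeter = 2·12·8.000·sin(180°/12) = 49.69 mm); the r=4.5 cylinder at (9.5, 10) gives a regular 12-gon of circumradius 4.5 (constant along its height) (perimeter = 2·12·4.500·sin(180°/12) = 27.95 mm); After the difference (first − rest): starting from the 22.5×4 cube, the r=8 cylinder at (-2, -2.5) partially overlaps it — only the 16.89 mm² overlap (of its 192.00 mm²) is removed, clipping the outline; the r=4.5 cylinder at (9.5, 10) misses the remaining region (no effect) — boundary = 46.33 mm. Overall, the cross-section is a single solid region. Total boundary length (outer) = 46.33 mm.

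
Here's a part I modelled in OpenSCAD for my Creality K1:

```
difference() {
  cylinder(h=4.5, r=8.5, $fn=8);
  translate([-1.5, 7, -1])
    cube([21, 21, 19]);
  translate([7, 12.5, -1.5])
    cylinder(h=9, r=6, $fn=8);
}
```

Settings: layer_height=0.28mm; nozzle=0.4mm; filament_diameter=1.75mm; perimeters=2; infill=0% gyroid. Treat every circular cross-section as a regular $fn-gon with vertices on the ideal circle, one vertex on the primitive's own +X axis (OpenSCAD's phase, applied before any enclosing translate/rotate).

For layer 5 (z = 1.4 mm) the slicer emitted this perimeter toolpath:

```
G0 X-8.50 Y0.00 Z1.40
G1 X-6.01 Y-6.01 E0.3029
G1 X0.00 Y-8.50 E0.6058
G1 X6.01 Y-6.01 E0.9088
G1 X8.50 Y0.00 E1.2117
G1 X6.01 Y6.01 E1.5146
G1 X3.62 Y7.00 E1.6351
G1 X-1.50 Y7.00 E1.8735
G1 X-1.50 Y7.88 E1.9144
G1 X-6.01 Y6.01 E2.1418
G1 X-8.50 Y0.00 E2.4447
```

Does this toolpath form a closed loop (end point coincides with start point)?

yes

Start point (G0): (-8.50, 0.00). End point (last G1): the path returns to the start — closed.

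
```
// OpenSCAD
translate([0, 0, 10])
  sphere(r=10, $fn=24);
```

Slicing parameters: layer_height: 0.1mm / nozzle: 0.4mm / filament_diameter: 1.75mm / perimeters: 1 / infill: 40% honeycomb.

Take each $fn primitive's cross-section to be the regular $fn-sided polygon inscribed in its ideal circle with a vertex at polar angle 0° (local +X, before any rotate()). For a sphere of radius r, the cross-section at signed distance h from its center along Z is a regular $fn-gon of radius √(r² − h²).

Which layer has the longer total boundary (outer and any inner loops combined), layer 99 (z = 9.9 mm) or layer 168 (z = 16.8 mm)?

Layer 99 (z = 9.9): the sphere: section is a regular 24-gon, circumradius = √(r²−h²) = √(10²−0.1²) = 9.999 (perimeter = 2·24·9.999·sin(180°/24) = 62.65 mm). So its perimeter = 62.65 mm. Layer 168 (z = 16.8): the r=10 sphere contributes a regular 24-gon of circumradius √(10²−6.8²) = 7.332 (perimeter = 2·24·7.332·sin(180°/24) = 45.94 mm). So its perimeter = 45.94 mm. Layer 99 is larger (62.65 vs 45.94 mm).

layer 99 (z = 9.9 mm)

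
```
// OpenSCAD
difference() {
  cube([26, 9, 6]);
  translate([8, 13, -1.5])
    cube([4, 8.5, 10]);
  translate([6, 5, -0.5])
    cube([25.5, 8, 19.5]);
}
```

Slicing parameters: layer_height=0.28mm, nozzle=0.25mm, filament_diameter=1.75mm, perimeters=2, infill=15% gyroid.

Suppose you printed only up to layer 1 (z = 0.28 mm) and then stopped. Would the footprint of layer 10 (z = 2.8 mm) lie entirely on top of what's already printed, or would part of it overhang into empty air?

Compare the two slices. At z = 0.28: the cube is present — its section is the full 26×9 rectangle (area 234.00 mm²); the 4×8.5 cube at (8, 13) contributes its full rectangle (area 34.00 mm²); the cube at (6, 5) (footprint 25.5×8) is included at this height (area 204.00 mm²); Taking the first minus the rest: starting from the 26×9 cube (234.00 mm²), the 4×8.5 cube at (8, 13) misses the remaining region (no effect); the 25.5×8 cube at (6, 5) partially overlaps it — only the 80.00 mm² overlap (of its 204.00 mm²) is removed, clipping the outline — area = 154.00 mm². At z = 2.8: the cube (footprint 26×9) is included at this height (area 234.00 mm²); the 4×8.5 cube at (8, 13) contributes its full rectangle (area 34.00 mm²); the cube at (6, 5) (footprint 25.5×8) is included at this height (area 204.00 mm²); Taking the first minus the rest: starting from the 26×9 cube (234.00 mm²), the 4×8.5 cube at (8, 13) misses the remaining region (no effect); the 25.5×8 cube at (6, 5) partially overlaps it — only the 80.00 mm² overlap (of its 204.00 mm²) is removed, clipping the outline — area = 154.00 mm². Checking containment: the cross-section at z = 2.8 is a subset of the cross-section at z = 0.28.

entirely on top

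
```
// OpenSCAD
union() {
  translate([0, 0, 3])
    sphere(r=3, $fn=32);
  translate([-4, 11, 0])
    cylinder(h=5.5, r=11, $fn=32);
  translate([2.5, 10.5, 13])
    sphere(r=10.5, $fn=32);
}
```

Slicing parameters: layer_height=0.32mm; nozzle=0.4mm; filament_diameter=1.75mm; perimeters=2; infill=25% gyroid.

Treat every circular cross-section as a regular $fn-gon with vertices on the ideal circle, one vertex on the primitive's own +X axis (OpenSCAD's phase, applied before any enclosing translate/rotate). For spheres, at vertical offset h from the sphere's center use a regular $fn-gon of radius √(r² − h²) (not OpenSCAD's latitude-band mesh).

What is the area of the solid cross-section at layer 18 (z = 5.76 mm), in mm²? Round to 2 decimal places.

At z = 5.76 mm: the sphere: section is a regular 32-gon, circumradius = √(r²−h²) = √(3²−2.76²) = 1.176 (area = (32/2)·1.176²·sin(360°/32) = 4.32 mm²); the cylinder at (-4, 11) is absent (z outside [0, 5.5]); the r=10.5 sphere at (2.5, 10.5) slices to a regular 32-gon of circumradius 7.605 (√(r²−h²) with h=7.24 from center) (area = (32/2)·7.605²·sin(360°/32) = 180.52 mm²); Taking the union: the 2 present regions are separate (no shared area or edge), so areas and boundary lengths simply add and each stays a separate island — area = 184.84 mm². Overall, the cross-section has 2 separate islands. Net area = 184.84 mm².

184.84 mm²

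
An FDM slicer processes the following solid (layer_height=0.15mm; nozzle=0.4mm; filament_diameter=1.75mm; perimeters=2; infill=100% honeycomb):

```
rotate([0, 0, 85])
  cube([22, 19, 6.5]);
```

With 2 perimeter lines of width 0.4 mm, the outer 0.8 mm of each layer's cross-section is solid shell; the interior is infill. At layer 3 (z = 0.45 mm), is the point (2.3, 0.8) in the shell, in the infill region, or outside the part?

At z = 0.45 mm: the cube is present — its section is the full 22×19 rectangle; (rotated 85° about Z; rotation is an isometry so areas/perimeters/island counts are preserved). Overall, the cross-section is a single solid region. Undo the 85° rotation: the query point maps to (0.997, -2.222) in the un-rotated model frame. The nearest boundary edge runs (0.00, 0.00)→(22.00, 0.00); distance from the point to it = 2.22 mm. The point is not inside any of the regions above, so it lies outside the cross-section (2.22 mm from the nearest boundary).

outside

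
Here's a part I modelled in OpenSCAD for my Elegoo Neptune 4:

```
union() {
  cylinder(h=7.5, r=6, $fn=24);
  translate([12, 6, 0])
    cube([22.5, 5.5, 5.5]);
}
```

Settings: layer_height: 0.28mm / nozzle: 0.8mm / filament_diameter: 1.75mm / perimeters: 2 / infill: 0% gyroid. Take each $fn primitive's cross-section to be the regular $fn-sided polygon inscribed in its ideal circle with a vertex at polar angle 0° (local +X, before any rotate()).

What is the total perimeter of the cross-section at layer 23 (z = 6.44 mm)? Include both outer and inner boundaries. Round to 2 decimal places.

37.59 mm

At z = 6.44 mm: the r=6 cylinder contributes a regular 24-gon of circumradius 6 (perimeter = 2·24·6.000·sin(180°/24) = 37.59 mm); the cube at (12, 6) is not intersected at this z (z outside [0, 5.5]); Combining (union): only the r=6 cylinder is present, so the union is just that shape — boundary = 37.59 mm. Overall, the cross-section is a single solid region. Total boundary length (outer) = 37.59 mm.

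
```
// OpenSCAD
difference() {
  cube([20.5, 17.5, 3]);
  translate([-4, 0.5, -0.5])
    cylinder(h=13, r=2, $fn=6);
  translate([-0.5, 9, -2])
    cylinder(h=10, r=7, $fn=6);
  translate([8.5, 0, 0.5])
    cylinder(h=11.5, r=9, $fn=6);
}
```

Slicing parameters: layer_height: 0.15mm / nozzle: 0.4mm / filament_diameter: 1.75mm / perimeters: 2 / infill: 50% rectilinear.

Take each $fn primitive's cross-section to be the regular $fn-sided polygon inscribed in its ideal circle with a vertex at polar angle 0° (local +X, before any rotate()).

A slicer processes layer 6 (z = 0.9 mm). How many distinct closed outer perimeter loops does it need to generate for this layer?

2

At z = 0.9 mm: the 20.5×17.5 cube contributes its full rectangle; the r=2 cylinder at (-4, 0.5) contributes a regular 6-gon of circumradius 2; the cylinder at (-0.5, 9): section is a regular 6-gon, circumradius r=7; the cylinder at (8.5, 0): section is a regular 6-gon, circumradius r=9; After the difference (first − rest): starting from the 20.5×17.5 cube, the r=2 cylinder at (-4, 0.5) misses the remaining region (no effect); the r=7 cylinder at (-0.5, 9) partially overlaps it — only the 57.59 mm² overlap (of its 127.31 mm²) is removed, clipping the outline; the r=9 cylinder at (8.5, 0) partially overlaps it — only the 96.25 mm² overlap (of its 210.44 mm²) is removed, clipping the outline — 2 connected regions. The result has 2 disconnected regions.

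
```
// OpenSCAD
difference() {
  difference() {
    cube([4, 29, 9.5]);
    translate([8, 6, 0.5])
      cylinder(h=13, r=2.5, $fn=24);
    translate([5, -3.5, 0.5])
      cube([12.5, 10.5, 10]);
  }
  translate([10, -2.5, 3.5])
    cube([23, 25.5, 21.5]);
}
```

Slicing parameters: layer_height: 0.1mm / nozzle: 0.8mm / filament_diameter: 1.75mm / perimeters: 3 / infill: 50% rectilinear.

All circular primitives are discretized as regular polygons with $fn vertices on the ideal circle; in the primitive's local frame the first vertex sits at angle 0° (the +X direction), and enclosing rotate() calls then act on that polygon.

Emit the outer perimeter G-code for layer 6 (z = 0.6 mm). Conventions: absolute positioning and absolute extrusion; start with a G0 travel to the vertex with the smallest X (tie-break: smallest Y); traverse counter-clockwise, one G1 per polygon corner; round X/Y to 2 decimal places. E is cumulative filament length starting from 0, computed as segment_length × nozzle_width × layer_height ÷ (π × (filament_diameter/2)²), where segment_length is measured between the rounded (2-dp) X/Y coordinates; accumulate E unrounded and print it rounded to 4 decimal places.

At z = 0.6 mm: the cube is present — its section is the full 4×29 rectangle; the r=2.5 cylinder at (8, 6) contributes a regular 24-gon of circumradius 2.5; the cube at (5, -3.5) is present — its section is the full 12.5×10.5 rectangle; After the difference (first − rest): starting from the 4×29 cube, the r=2.5 cylinder at (8, 6) misses the remaining region (no effect); the 12.5×10.5 cube at (5, -3.5) misses the remaining region (no effect) — 1 connected region; the cube at (10, -2.5) is absent (z outside [3.5, 25]); Taking the first minus the rest: none of the subtracted shapes is present at this height, so the result so far is unchanged — 1 connected region. The outline is a single polygon with 4 vertices. Extrusion per mm of travel: 0.8 × 0.1 / (π × 0.875²) = 0.033260. Accumulating E over each segment gives final E = 2.1952.

G0 X0.00 Y0.00 Z0.60
G1 X4.00 Y0.00 E0.1330
G1 X4.00 Y29.00 E1.0976
G1 X0.00 Y29.00 E1.2306
G1 X0.00 Y0.00 E2.1952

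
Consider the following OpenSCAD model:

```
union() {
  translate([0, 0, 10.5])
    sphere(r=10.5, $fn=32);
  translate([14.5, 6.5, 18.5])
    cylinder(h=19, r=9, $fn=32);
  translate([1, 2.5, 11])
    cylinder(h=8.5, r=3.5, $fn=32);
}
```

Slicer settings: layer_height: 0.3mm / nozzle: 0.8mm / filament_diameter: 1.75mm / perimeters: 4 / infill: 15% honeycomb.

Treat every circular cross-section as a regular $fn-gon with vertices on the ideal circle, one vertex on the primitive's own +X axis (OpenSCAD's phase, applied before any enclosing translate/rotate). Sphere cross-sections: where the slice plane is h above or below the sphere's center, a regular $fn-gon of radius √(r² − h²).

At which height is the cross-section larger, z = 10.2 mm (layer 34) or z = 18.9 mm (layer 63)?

layer 63 (z = 18.9 mm)

Layer 34 (z = 10.2): the r=10.5 sphere contributes a regular 32-gon of circumradius √(10.5²−0.3²) = 10.496 (area = (32/2)·10.496²·sin(360°/32) = 343.86 mm²); the cylinder at (14.5, 6.5) is not intersected at this z (z outside [18.5, 37.5]); the cylinder at (1, 2.5) does not reach this height (z outside [11, 19.5]); Merging all regions: only the r=10.5 sphere is present, so the union is just that shape — area = 343.86 mm². So its area = 343.86 mm². Layer 63 (z = 18.9): the r=10.5 sphere slices to a regular 32-gon of circumradius 6.300 (√(r²−h²) with h=8.4 from center) (area = (32/2)·6.300²·sin(360°/32) = 123.89 mm²); the r=9 cylinder at (14.5, 6.5) gives a regular 32-gon of circumradius 9 (constant along its height) (area = (32/2)·9.000²·sin(360°/32) = 252.84 mm²); the cylinder at (1, 2.5): section is a regular 32-gon, circumradius r=3.5 (area = (32/2)·3.500²·sin(360°/32) = 38.24 mm²); Combining (union): the regions partially overlap — summed areas 414.96 mm² minus the doubly-counted overlap 38.24 mm² gives 376.73 mm² — area = 376.73 mm². So its area = 376.73 mm². Layer 63 is larger (376.73 vs 343.86 mm²).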